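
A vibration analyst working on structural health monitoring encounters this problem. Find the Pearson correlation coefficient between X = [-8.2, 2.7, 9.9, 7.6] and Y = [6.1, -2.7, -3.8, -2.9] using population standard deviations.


Pearson correlation coefficient (population):
r = cov(X,Y) / (std(X) * std(Y))
Mean X = 3.0, Mean Y = -0.825
Cov(X,Y) = -26.7675
Std(X) = 6.969577, Std(Y) = 4.019562
r = -0.9555

-0.9555


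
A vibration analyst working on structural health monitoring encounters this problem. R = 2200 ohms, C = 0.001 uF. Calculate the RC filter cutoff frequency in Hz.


Cutoff frequency of a first-order RC filter:
fc = 1 / (2 * pi * R * C)
C = 0.001 uF = 1e-09 F
fc = 1 / (2 * pi * 2200 * 1e-09)
   = 1 / 1.3823007675795e-05
   = 72343.155951 Hz

72343.155951 Hz


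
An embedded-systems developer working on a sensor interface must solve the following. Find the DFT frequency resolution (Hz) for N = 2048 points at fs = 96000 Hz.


DFT frequency resolution:
df = fs / N
   = 96000 / 2048
   = 46.875 Hz

46.875 Hz


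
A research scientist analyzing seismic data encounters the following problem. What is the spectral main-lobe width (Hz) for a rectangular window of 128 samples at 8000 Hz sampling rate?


Main lobe width for a rectangular window:
Width = 2 * fs / N
      = 2 * 8000 / 128
      = 16000 / 128
      = 125.0 Hz

125.0 Hz


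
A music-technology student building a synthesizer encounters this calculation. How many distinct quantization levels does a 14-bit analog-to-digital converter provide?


Number of quantization levels = 2^N
= 2^14
= 16384

16384


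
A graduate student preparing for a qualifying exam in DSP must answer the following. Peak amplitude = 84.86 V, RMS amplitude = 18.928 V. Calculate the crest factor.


Crest factor is the ratio of peak to RMS:
CF = V_peak / V_rms
   = 84.86 / 18.928
   = 4.4833

4.4833


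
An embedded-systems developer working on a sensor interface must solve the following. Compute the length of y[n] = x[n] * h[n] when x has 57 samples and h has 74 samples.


Linear convolution output length:
L = N + M - 1
  = 57 + 74 - 1
  = 130 samples

130


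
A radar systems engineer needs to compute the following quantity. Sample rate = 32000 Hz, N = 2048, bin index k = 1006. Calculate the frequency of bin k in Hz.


Frequency of DFT bin k:
f_k = k * fs / N
    = 1006 * 32000 / 2048
    = 32192000 / 2048
    = 15718.75 Hz

15718.75 Hz


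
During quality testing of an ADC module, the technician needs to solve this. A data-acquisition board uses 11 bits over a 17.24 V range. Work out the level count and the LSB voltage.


Step 1 — number of quantization levels:
L = 2^N = 2^11 = 2048

Step 2 — LSB step size:
delta = Vfs / L
      = 17.24 / 2048
      = 0.00841797 V

Levels = 2048; step size = 0.00841797 V


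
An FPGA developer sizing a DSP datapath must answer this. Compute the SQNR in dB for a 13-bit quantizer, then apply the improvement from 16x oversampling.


Step 1 — baseline SQNR at Nyquist:
SQNR_base = 6.02*N + 1.76
          = 6.02*13 + 1.76
          = 80.02 dB

Step 2 — oversampling processing gain:
G = 10*log10(OSR) = 10*log10(16) = 12.04 dB

Step 3 — total:
SQNR_total = 80.02 + 12.04 = 92.06 dB

Base SQNR = 80.02 dB; oversampled SQNR = 92.06 dB


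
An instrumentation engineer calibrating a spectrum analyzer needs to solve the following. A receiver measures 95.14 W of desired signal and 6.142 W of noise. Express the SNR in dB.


SNR in decibels:
SNR = 10 * log10(Ps / Pn)
    = 10 * log10(95.14 / 6.142)
    = 10 * log10(15.4901)
    = 10 * 1.1901
    = 11.9 dB

11.9 dB


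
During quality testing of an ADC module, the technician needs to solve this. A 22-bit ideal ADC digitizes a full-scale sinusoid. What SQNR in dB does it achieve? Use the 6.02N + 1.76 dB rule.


Theoretical SNR for a full-scale sinusoid:
SNR = 6.02 * N + 1.76
    = 6.02 * 22 + 1.76
    = 132.44 + 1.76
    = 134.2 dB

134.2 dB


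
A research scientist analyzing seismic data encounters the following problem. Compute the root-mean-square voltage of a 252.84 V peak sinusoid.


RMS voltage for a sinusoidal waveform:
V_rms = V_peak / sqrt(2)
      = 252.84 / 1.414214
      = 178.785 V

178.785 V


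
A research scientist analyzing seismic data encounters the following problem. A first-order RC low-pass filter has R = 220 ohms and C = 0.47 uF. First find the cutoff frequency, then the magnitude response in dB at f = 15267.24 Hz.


Step 1 — cutoff frequency:
fc = 1 / (2*pi*R*C)
C = 0.47 uF = 4.7e-07 F
fc = 1 / (2*pi*220*4.7e-07)
   = 1539.216 Hz

Step 2 — magnitude at f = 15267.24 Hz:
|H(f)| = 1 / sqrt(1 + (f/fc)^2)
f/fc = 15267.24 / 1539.216 = 9.918842
|H| = 1 / sqrt(1 + 98.383427) = 0.1003097
|H|_dB = 20*log10(0.1003097) = -19.97 dB

fc = 1539.216 Hz; |H(15267.24 Hz)| = -19.97 dB


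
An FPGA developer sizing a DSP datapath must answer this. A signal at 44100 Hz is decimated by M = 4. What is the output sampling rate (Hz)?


Decimation reduces the sample rate:
fs_out = fs_in / M
       = 44100 / 4
       = 11025.0 Hz

11025.0 Hz


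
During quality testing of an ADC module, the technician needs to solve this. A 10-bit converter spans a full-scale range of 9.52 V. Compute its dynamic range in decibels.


Dynamic range from full-scale to LSB:
V_min = V_max / 2^bits = 9.52 / 2^10
DR = 20 * log10(V_max / V_min)
   = 20 * log10(2^10)
   = 20 * 10 * log10(2)
   = 60.21 dB

60.21 dB


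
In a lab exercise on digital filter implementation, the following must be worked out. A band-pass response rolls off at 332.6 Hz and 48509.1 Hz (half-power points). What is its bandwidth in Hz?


Bandwidth is the difference of -3dB frequencies:
BW = f_high - f_low
   = 48509.1 - 332.6
   = 48176.5 Hz

48176.5 Hz


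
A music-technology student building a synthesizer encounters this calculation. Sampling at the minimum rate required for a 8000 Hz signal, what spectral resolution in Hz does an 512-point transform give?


Step 1 — Nyquist sampling rate:
fs = 2 * fmax = 2 * 8000 = 16000 Hz

Step 2 — DFT bin spacing:
df = fs / N = 16000 / 512 = 31.25 Hz

31.25 Hz


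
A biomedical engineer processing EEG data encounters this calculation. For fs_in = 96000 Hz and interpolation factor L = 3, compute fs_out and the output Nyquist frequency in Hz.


Step 1 — output sample rate after interpolation by L:
fs_out = L * fs_in = 3 * 96000 = 288000 Hz

Step 2 — Nyquist frequency of the output stream:
f_Nyq = fs_out / 2 = 288000 / 2 = 144000.0 Hz

fs_out = 288000 Hz; f_Nyquist = 144000.0 Hz


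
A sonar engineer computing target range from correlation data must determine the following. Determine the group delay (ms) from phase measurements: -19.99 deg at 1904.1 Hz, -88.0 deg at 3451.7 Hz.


Group delay from phase difference:
tau = -d(phi)/d(omega)
d(phi) = -68.01 deg = -1.186998 rad
d(omega) = 2*pi*(3451.7 - 1904.1) = 9723.8576 rad/s
tau = -(-1.186998) / 9723.8576
    = 0.1221 ms

0.1221 ms


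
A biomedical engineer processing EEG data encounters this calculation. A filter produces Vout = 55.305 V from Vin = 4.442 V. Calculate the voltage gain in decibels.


Voltage gain in dB:
G = 20 * log10(Vout / Vin)
  = 20 * log10(55.305 / 4.442)
  = 20 * log10(12.450473)
  = 20 * 1.095186
  = 21.9 dB

21.9 dB


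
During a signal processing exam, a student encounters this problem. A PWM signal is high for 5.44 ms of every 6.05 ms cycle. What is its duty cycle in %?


Duty cycle as a percentage:
DC = (t_on / T) * 100
   = (5.44 / 6.05) * 100
   = 0.899174 * 100
   = 89.92 %

89.92 %


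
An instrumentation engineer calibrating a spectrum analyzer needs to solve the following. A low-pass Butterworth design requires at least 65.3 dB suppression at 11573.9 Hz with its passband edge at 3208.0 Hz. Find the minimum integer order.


Butterworth filter order formula:
n = log10(10^(A/10) - 1) / (2 * log10(f_stop/f_pass))
10^(65.3/10) - 1 = 3388440.5614
f_stop/f_pass = 11573.9 / 3208.0 = 3.6078
n = 5.8592 -> ceil = 6

6


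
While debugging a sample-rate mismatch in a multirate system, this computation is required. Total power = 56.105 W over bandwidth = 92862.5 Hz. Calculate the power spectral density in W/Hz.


Power spectral density:
PSD = P / BW
    = 56.105 / 92862.5
    = 0.00060417 W/Hz

0.00060417 W/Hz


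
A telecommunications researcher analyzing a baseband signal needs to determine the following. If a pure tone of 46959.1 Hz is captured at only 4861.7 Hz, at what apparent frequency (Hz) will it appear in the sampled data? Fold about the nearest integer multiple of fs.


Compute the nearest integer multiple of fs to the signal:
n = round(46959.1 / 4861.7) = 10
f_alias = |46959.1 - 10 * 4861.7|
        = |46959.1 - 48617.0|
        = 1657.9 Hz

1657.9


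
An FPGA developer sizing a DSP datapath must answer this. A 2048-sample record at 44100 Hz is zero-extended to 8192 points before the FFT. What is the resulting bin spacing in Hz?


Frequency resolution after zero-padding:
N_padded = 2048 * 4 = 8192
df = fs / N_padded
   = 44100 / 8192
   = 5.3833 Hz

5.3833 Hz


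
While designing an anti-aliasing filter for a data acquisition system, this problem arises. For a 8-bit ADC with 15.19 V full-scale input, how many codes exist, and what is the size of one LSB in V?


Step 1 — number of quantization levels:
L = 2^N = 2^8 = 256

Step 2 — LSB step size:
delta = Vfs / L
      = 15.19 / 256
      = 0.05933594 V

Levels = 256; step size = 0.05933594 V


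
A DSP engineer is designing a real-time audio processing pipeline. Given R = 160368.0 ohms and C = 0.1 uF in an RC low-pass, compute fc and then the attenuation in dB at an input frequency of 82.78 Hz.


Step 1 — cutoff frequency:
fc = 1 / (2*pi*R*C)
C = 0.1 uF = 1e-07 F
fc = 1 / (2*pi*160368.0*1e-07)
   = 9.92436 Hz

Step 2 — magnitude at f = 82.78 Hz:
|H(f)| = 1 / sqrt(1 + (f/fc)^2)
f/fc = 82.78 / 9.92436 = 8.341092
|H| = 1 / sqrt(1 + 69.573816) = 0.119036
|H|_dB = 20*log10(0.119036) = -18.49 dB

fc = 9.92436 Hz; |H(82.78 Hz)| = -18.49 dB


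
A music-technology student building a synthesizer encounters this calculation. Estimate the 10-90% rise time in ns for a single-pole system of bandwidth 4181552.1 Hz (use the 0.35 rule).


Rise time from bandwidth relationship:
tr = 0.35 / BW
   = 0.35 / 4181552.1
   = 8.370097792e-08 s
   = 83.701 ns

83.701 ns


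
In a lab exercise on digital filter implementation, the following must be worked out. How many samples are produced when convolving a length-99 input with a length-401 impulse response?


Linear convolution output length:
L = N + M - 1
  = 99 + 401 - 1
  = 499 samples

499


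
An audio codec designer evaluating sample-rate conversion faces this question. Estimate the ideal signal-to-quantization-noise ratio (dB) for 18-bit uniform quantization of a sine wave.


Theoretical SNR for a full-scale sinusoid:
SNR = 6.02 * N + 1.76
    = 6.02 * 18 + 1.76
    = 108.36 + 1.76
    = 110.12 dB

110.12 dB


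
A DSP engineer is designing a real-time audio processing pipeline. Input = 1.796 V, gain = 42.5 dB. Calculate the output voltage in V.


Output voltage from dB gain:
V_out = V_in * 10^(gain_dB / 20)
      = 1.796 * 10^(42.5 / 20)
      = 1.796 * 133.352143
      = 239.5004 V

239.5004 V


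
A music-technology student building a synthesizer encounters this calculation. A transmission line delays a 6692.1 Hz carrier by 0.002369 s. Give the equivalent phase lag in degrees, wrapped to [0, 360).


Phase shift from frequency and time delay:
phi = 360 * f * t_delay
    = 360 * 6692.1 * 0.002369
    = 5707.29 degrees
    mod 360 = 307.29 degrees

307.29 degrees


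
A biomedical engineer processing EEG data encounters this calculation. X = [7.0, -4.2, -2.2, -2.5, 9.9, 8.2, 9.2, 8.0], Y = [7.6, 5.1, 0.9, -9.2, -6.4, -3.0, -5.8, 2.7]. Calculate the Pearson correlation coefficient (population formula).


Pearson correlation coefficient (population):
r = cov(X,Y) / (std(X) * std(Y))
Mean X = 4.175, Mean Y = -1.0125
Cov(X,Y) = -4.137812
Std(X) = 5.614435, Std(Y) = 5.61147
r = -0.1313

-0.1313


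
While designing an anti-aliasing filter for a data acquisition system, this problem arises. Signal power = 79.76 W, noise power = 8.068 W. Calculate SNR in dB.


SNR in decibels:
SNR = 10 * log10(Ps / Pn)
    = 10 * log10(79.76 / 8.068)
    = 10 * log10(9.886)
    = 10 * 0.995
    = 9.95 dB

9.95 dB


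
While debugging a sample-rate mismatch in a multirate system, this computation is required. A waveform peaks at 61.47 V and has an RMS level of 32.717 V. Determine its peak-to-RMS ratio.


Crest factor is the ratio of peak to RMS:
CF = V_peak / V_rms
   = 61.47 / 32.717
   = 1.8788

1.8788


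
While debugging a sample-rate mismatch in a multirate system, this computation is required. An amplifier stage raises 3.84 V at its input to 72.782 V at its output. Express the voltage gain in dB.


Voltage gain in dB:
G = 20 * log10(Vout / Vin)
  = 20 * log10(72.782 / 3.84)
  = 20 * log10(18.953646)
  = 20 * 1.277693
  = 25.55 dB

25.55 dB


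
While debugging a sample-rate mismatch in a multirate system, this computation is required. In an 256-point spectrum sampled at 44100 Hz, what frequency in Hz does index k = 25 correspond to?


Frequency of DFT bin k:
f_k = k * fs / N
    = 25 * 44100 / 256
    = 1102500 / 256
    = 4306.641 Hz

4306.641 Hz


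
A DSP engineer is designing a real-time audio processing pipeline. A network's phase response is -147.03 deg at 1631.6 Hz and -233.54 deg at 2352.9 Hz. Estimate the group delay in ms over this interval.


Group delay from phase difference:
tau = -d(phi)/d(omega)
d(phi) = -86.51 deg = -1.509884 rad
d(omega) = 2*pi*(2352.9 - 1631.6) = 4532.0616 rad/s
tau = -(-1.509884) / 4532.0616
    = 0.3332 ms

0.3332 ms


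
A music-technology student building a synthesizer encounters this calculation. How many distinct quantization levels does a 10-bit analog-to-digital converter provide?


Number of quantization levels = 2^N
= 2^10
= 1024

1024


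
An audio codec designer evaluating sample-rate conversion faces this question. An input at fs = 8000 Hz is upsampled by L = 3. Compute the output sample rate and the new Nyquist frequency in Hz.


Step 1 — output sample rate after interpolation by L:
fs_out = L * fs_in = 3 * 8000 = 24000 Hz

Step 2 — Nyquist frequency of the output stream:
f_Nyq = fs_out / 2 = 24000 / 2 = 12000.0 Hz

fs_out = 24000 Hz; f_Nyquist = 12000.0 Hz


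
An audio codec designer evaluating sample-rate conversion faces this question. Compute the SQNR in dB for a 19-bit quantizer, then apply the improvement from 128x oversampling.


Step 1 — baseline SQNR at Nyquist:
SQNR_base = 6.02*N + 1.76
          = 6.02*19 + 1.76
          = 116.14 dB

Step 2 — oversampling processing gain:
G = 10*log10(OSR) = 10*log10(128) = 21.07 dB

Step 3 — total:
SQNR_total = 116.14 + 21.07 = 137.21 dB

Base SQNR = 116.14 dB; oversampled SQNR = 137.21 dB


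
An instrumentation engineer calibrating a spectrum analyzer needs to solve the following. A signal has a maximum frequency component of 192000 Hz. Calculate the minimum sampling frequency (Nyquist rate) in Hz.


The Nyquist rate is twice the maximum frequency component.
fs_min = 2 * fmax
      = 2 * 192000
      = 384000 Hz

384000


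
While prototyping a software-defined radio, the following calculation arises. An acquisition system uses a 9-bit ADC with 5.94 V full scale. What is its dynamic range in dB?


Dynamic range from full-scale to LSB:
V_min = V_max / 2^bits = 5.94 / 2^9
DR = 20 * log10(V_max / V_min)
   = 20 * log10(2^9)
   = 20 * 9 * log10(2)
   = 54.19 dB

54.19 dB


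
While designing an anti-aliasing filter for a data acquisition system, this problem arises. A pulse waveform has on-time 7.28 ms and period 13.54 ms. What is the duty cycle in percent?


Duty cycle as a percentage:
DC = (t_on / T) * 100
   = (7.28 / 13.54) * 100
   = 0.537666 * 100
   = 53.77 %

53.77 %


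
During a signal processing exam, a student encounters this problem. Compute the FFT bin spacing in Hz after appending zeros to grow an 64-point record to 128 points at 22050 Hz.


Frequency resolution after zero-padding:
N_padded = 64 * 2 = 128
df = fs / N_padded
   = 22050 / 128
   = 172.2656 Hz

172.2656 Hz


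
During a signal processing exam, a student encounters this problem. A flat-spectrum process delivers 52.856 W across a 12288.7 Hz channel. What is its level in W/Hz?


Power spectral density:
PSD = P / BW
    = 52.856 / 12288.7
    = 0.00430119 W/Hz

0.00430119 W/Hz


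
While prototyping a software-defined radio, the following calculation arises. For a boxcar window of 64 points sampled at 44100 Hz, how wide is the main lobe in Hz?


Main lobe width for a rectangular window:
Width = 2 * fs / N
      = 2 * 44100 / 64
      = 88200 / 64
      = 1378.125 Hz

1378.125 Hz


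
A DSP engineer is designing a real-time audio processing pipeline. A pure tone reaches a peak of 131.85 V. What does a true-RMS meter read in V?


RMS voltage for a sinusoidal waveform:
V_rms = V_peak / sqrt(2)
      = 131.85 / 1.414214
      = 93.232 V

93.232 V


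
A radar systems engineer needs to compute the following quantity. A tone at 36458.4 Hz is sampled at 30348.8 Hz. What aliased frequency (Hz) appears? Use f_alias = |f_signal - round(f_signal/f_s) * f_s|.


Compute the nearest integer multiple of fs to the signal:
n = round(36458.4 / 30348.8) = 1
f_alias = |36458.4 - 1 * 30348.8|
        = |36458.4 - 30348.8|
        = 6109.6 Hz

6109.6


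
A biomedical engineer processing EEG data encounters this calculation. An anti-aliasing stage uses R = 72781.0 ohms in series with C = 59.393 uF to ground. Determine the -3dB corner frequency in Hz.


Cutoff frequency of a first-order RC filter:
fc = 1 / (2 * pi * R * C)
C = 59.393 uF = 5.9393e-05 F
fc = 1 / (2 * pi * 72781.0 * 5.9393e-05)
   = 1 / 27.160211609036
   = 0.036819 Hz

0.036819 Hz


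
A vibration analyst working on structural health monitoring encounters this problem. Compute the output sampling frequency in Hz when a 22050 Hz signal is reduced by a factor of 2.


Decimation reduces the sample rate:
fs_out = fs_in / M
       = 22050 / 2
       = 11025.0 Hz

11025.0 Hz


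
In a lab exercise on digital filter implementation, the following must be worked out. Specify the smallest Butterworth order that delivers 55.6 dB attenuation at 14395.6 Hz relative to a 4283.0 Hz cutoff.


Butterworth filter order formula:
n = log10(10^(A/10) - 1) / (2 * log10(f_stop/f_pass))
10^(55.6/10) - 1 = 363077.0548
f_stop/f_pass = 14395.6 / 4283.0 = 3.3611
n = 5.2803 -> ceil = 6

6


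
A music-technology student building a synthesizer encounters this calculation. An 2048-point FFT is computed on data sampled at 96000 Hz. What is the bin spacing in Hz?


DFT frequency resolution:
df = fs / N
   = 96000 / 2048
   = 46.875 Hz

46.875 Hz


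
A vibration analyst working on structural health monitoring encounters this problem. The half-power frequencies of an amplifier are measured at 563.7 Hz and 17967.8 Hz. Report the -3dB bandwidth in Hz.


Bandwidth is the difference of -3dB frequencies:
BW = f_high - f_low
   = 17967.8 - 563.7
   = 17404.1 Hz

17404.1 Hz


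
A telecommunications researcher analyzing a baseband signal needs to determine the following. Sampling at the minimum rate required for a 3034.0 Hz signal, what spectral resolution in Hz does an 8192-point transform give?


Step 1 — Nyquist sampling rate:
fs = 2 * fmax = 2 * 3034.0 = 6068.0 Hz

Step 2 — DFT bin spacing:
df = fs / N = 6068.0 / 8192 = 0.7407 Hz

0.7407 Hz


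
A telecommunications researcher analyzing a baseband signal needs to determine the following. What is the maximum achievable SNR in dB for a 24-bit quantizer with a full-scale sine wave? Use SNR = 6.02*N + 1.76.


Theoretical SNR for a full-scale sinusoid:
SNR = 6.02 * N + 1.76
    = 6.02 * 24 + 1.76
    = 144.48 + 1.76
    = 146.24 dB

146.24 dB


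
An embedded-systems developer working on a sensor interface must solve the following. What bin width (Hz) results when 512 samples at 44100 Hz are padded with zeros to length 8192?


Frequency resolution after zero-padding:
N_padded = 512 * 16 = 8192
df = fs / N_padded
   = 44100 / 8192
   = 5.3833 Hz

5.3833 Hz


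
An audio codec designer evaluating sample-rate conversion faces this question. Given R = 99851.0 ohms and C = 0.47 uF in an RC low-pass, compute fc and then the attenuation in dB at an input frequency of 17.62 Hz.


Step 1 — cutoff frequency:
fc = 1 / (2*pi*R*C)
C = 0.47 uF = 4.7e-07 F
fc = 1 / (2*pi*99851.0*4.7e-07)
   = 3.39133 Hz

Step 2 — magnitude at f = 17.62 Hz:
|H(f)| = 1 / sqrt(1 + (f/fc)^2)
f/fc = 17.62 / 3.39133 = 5.195602
|H| = 1 / sqrt(1 + 26.99428) = 0.1890015
|H|_dB = 20*log10(0.1890015) = -14.47 dB

fc = 3.39133 Hz; |H(17.62 Hz)| = -14.47 dB


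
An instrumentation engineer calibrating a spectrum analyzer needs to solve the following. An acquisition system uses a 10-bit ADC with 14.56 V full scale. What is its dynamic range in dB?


Dynamic range from full-scale to LSB:
V_min = V_max / 2^bits = 14.56 / 2^10
DR = 20 * log10(V_max / V_min)
   = 20 * log10(2^10)
   = 20 * 10 * log10(2)
   = 60.21 dB

60.21 dB


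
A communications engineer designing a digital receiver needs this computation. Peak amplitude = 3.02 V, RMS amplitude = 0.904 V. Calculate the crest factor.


Crest factor is the ratio of peak to RMS:
CF = V_peak / V_rms
   = 3.02 / 0.904
   = 3.3407

3.3407


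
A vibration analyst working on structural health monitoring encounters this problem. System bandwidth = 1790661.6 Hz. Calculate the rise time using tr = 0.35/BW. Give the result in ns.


Rise time from bandwidth relationship:
tr = 0.35 / BW
   = 0.35 / 1790661.6
   = 1.954584831e-07 s
   = 195.4585 ns

195.4585 ns


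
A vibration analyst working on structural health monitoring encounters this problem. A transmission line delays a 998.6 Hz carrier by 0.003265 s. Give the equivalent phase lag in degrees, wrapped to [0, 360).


Phase shift from frequency and time delay:
phi = 360 * f * t_delay
    = 360 * 998.6 * 0.003265
    = 1173.75 degrees
    mod 360 = 93.75 degrees

93.75 degrees


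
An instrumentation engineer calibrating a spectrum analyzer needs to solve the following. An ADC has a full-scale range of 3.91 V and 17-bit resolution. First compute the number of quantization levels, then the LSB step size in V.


Step 1 — number of quantization levels:
L = 2^N = 2^17 = 131072

Step 2 — LSB step size:
delta = Vfs / L
      = 3.91 / 131072
      = 2.983e-05 V

Levels = 131072; step size = 2.983e-05 V


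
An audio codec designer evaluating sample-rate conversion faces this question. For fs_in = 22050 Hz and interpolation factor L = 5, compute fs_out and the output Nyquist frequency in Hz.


Step 1 — output sample rate after interpolation by L:
fs_out = L * fs_in = 5 * 22050 = 110250 Hz

Step 2 — Nyquist frequency of the output stream:
f_Nyq = fs_out / 2 = 110250 / 2 = 55125.0 Hz

fs_out = 110250 Hz; f_Nyquist = 55125.0 Hz


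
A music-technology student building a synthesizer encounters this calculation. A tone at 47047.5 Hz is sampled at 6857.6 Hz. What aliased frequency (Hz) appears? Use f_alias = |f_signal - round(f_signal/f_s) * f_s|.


Compute the nearest integer multiple of fs to the signal:
n = round(47047.5 / 6857.6) = 7
f_alias = |47047.5 - 7 * 6857.6|
        = |47047.5 - 48003.2|
        = 955.7 Hz

955.7


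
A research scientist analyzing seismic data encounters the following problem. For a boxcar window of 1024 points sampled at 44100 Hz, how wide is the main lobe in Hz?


Main lobe width for a rectangular window:
Width = 2 * fs / N
      = 2 * 44100 / 1024
      = 88200 / 1024
      = 86.133 Hz

86.133 Hz


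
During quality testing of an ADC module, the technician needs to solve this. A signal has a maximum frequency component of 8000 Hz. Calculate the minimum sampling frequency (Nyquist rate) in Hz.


The Nyquist rate is twice the maximum frequency component.
fs_min = 2 * fmax
      = 2 * 8000
      = 16000 Hz

16000


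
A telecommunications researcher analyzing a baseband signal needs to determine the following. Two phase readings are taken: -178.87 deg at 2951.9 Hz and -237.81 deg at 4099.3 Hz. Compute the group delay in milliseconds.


Group delay from phase difference:
tau = -d(phi)/d(omega)
d(phi) = -58.94 deg = -1.028697 rad
d(omega) = 2*pi*(4099.3 - 2951.9) = 7209.3268 rad/s
tau = -(-1.028697) / 7209.3268
    = 0.1427 ms

0.1427 ms


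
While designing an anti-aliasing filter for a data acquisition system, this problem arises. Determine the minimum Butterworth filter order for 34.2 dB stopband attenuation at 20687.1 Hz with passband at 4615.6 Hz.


Butterworth filter order formula:
n = log10(10^(A/10) - 1) / (2 * log10(f_stop/f_pass))
10^(34.2/10) - 1 = 2629.268
f_stop/f_pass = 20687.1 / 4615.6 = 4.482
n = 2.6247 -> ceil = 3

3


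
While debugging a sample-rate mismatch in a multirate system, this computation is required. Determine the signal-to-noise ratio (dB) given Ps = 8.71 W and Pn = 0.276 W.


SNR in decibels:
SNR = 10 * log10(Ps / Pn)
    = 10 * log10(8.71 / 0.276)
    = 10 * log10(31.558)
    = 10 * 1.4991
    = 14.99 dB

14.99 dB


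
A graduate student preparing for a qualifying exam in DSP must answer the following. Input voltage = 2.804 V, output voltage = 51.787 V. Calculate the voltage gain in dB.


Voltage gain in dB:
G = 20 * log10(Vout / Vin)
  = 20 * log10(51.787 / 2.804)
  = 20 * log10(18.468973)
  = 20 * 1.266443
  = 25.33 dB

25.33 dB


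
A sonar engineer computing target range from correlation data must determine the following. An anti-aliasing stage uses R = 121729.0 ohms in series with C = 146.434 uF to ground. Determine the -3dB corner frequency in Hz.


Cutoff frequency of a first-order RC filter:
fc = 1 / (2 * pi * R * C)
C = 146.434 uF = 0.000146434 F
fc = 1 / (2 * pi * 121729.0 * 0.000146434)
   = 1 / 111.99943928671
   = 0.008929 Hz

0.008929 Hz


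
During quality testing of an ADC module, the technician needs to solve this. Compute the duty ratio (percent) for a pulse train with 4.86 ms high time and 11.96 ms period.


Duty cycle as a percentage:
DC = (t_on / T) * 100
   = (4.86 / 11.96) * 100
   = 0.406355 * 100
   = 40.64 %

40.64 %


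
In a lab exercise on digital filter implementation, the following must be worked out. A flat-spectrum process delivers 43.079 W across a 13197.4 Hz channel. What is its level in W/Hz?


Power spectral density:
PSD = P / BW
    = 43.079 / 13197.4
    = 0.0032642 W/Hz

0.0032642 W/Hz


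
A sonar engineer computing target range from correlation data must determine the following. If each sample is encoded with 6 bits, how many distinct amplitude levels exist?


Number of quantization levels = 2^N
= 2^6
= 64

64


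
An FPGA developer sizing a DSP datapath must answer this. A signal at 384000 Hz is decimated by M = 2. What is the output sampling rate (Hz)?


Decimation reduces the sample rate:
fs_out = fs_in / M
       = 384000 / 2
       = 192000.0 Hz

192000.0 Hz


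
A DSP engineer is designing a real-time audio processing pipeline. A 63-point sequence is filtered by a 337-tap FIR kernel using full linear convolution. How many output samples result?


Linear convolution output length:
L = N + M - 1
  = 63 + 337 - 1
  = 399 samples

399


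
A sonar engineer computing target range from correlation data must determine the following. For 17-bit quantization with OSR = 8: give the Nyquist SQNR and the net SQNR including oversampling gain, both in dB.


Step 1 — baseline SQNR at Nyquist:
SQNR_base = 6.02*N + 1.76
          = 6.02*17 + 1.76
          = 104.1 dB

Step 2 — oversampling processing gain:
G = 10*log10(OSR) = 10*log10(8) = 9.03 dB

Step 3 — total:
SQNR_total = 104.1 + 9.03 = 113.13 dB

Base SQNR = 104.1 dB; oversampled SQNR = 113.13 dB


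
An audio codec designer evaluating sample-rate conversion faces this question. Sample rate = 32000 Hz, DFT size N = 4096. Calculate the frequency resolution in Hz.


DFT frequency resolution:
df = fs / N
   = 32000 / 4096
   = 7.8125 Hz

7.8125 Hz


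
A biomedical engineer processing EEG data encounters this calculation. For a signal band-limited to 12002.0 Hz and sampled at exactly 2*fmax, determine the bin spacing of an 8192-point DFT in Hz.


Step 1 — Nyquist sampling rate:
fs = 2 * fmax = 2 * 12002.0 = 24004.0 Hz

Step 2 — DFT bin spacing:
df = fs / N = 24004.0 / 8192 = 2.9302 Hz

2.9302 Hz


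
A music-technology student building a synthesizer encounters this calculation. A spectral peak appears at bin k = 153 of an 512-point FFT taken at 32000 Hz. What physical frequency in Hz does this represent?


Frequency of DFT bin k:
f_k = k * fs / N
    = 153 * 32000 / 512
    = 4896000 / 512
    = 9562.5 Hz

9562.5 Hz


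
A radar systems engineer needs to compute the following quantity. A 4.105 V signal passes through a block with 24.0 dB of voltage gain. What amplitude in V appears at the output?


Output voltage from dB gain:
V_out = V_in * 10^(gain_dB / 20)
      = 4.105 * 10^(24.0 / 20)
      = 4.105 * 15.848932
      = 65.0599 V

65.0599 V


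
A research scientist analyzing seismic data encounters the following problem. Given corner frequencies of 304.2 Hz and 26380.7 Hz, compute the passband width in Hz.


Bandwidth is the difference of -3dB frequencies:
BW = f_high - f_low
   = 26380.7 - 304.2
   = 26076.5 Hz

26076.5 Hz


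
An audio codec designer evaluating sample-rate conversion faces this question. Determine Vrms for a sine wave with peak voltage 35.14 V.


RMS voltage for a sinusoidal waveform:
V_rms = V_peak / sqrt(2)
      = 35.14 / 1.414214
      = 24.848 V

24.848 V


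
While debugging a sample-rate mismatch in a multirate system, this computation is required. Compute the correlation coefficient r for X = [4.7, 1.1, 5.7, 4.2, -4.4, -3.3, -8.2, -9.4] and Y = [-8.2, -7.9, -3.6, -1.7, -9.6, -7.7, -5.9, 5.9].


Pearson correlation coefficient (population):
r = cov(X,Y) / (std(X) * std(Y))
Mean X = -1.2, Mean Y = -4.8375
Cov(X,Y) = -7.595
Std(X) = 5.56507, Std(Y) = 4.73496
r = -0.2882

-0.2882


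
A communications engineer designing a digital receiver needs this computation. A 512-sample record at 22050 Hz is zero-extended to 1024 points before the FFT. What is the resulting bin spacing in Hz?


Frequency resolution after zero-padding:
N_padded = 512 * 2 = 1024
df = fs / N_padded
   = 22050 / 1024
   = 21.5332 Hz

21.5332 Hz


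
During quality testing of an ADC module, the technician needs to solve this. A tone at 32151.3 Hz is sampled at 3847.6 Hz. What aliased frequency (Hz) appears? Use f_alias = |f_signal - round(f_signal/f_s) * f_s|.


Compute the nearest integer multiple of fs to the signal:
n = round(32151.3 / 3847.6) = 8
f_alias = |32151.3 - 8 * 3847.6|
        = |32151.3 - 30780.8|
        = 1370.5 Hz

1370.5


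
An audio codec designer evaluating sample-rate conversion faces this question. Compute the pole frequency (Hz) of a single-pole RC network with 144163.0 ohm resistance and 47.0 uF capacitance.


Cutoff frequency of a first-order RC filter:
fc = 1 / (2 * pi * R * C)
C = 47.0 uF = 4.7e-05 F
fc = 1 / (2 * pi * 144163.0 * 4.7e-05)
   = 1 / 42.57273364163
   = 0.023489 Hz

0.023489 Hz


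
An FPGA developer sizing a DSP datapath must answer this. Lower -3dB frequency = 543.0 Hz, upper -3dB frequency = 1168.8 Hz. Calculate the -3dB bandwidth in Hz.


Bandwidth is the difference of -3dB frequencies:
BW = f_high - f_low
   = 1168.8 - 543.0
   = 625.8 Hz

625.8 Hz


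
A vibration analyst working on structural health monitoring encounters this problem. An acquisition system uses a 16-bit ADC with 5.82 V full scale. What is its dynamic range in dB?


Dynamic range from full-scale to LSB:
V_min = V_max / 2^bits = 5.82 / 2^16
DR = 20 * log10(V_max / V_min)
   = 20 * log10(2^16)
   = 20 * 16 * log10(2)
   = 96.33 dB

96.33 dB


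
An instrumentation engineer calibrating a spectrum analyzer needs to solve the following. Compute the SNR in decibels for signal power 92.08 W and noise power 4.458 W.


SNR in decibels:
SNR = 10 * log10(Ps / Pn)
    = 10 * log10(92.08 / 4.458)
    = 10 * log10(20.655)
    = 10 * 1.315
    = 13.15 dB

13.15 dB


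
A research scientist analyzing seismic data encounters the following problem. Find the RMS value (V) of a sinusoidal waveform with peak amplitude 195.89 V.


RMS voltage for a sinusoidal waveform:
V_rms = V_peak / sqrt(2)
      = 195.89 / 1.414214
      = 138.515 V

138.515 V


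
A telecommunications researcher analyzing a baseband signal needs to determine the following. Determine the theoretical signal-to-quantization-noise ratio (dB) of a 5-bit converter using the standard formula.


Theoretical SNR for a full-scale sinusoid:
SNR = 6.02 * N + 1.76
    = 6.02 * 5 + 1.76
    = 30.1 + 1.76
    = 31.86 dB

31.86 dB


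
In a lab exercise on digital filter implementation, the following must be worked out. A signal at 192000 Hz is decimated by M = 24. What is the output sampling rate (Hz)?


Decimation reduces the sample rate:
fs_out = fs_in / M
       = 192000 / 24
       = 8000.0 Hz

8000.0 Hz


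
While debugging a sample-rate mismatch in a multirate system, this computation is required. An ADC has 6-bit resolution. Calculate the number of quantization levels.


Number of quantization levels = 2^N
= 2^6
= 64

64


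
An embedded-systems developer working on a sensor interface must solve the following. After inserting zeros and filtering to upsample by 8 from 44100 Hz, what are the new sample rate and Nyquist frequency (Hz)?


Step 1 — output sample rate after interpolation by L:
fs_out = L * fs_in = 8 * 44100 = 352800 Hz

Step 2 — Nyquist frequency of the output stream:
f_Nyq = fs_out / 2 = 352800 / 2 = 176400.0 Hz

fs_out = 352800 Hz; f_Nyquist = 176400.0 Hz


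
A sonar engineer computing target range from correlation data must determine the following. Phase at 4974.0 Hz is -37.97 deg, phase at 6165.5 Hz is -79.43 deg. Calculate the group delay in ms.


Group delay from phase difference:
tau = -d(phi)/d(omega)
d(phi) = -41.46 deg = -0.723614 rad
d(omega) = 2*pi*(6165.5 - 4974.0) = 7486.4153 rad/s
tau = -(-0.723614) / 7486.4153
    = 0.0967 ms

0.0967 ms


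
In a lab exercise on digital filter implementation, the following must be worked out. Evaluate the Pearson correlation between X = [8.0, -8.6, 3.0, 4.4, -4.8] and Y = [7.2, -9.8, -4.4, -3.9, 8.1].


Pearson correlation coefficient (population):
r = cov(X,Y) / (std(X) * std(Y))
Mean X = 0.4, Mean Y = -0.56
Cov(X,Y) = 14.752
Std(X) = 6.14101, Std(Y) = 7.021282
r = 0.3421

0.3421


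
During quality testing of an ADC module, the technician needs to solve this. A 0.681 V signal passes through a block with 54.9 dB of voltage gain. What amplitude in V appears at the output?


Output voltage from dB gain:
V_out = V_in * 10^(gain_dB / 20)
      = 0.681 * 10^(54.9 / 20)
      = 0.681 * 555.904257
      = 378.5708 V

378.5708 V


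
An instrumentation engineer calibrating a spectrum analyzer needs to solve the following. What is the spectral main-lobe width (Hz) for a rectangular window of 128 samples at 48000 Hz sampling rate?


Main lobe width for a rectangular window:
Width = 2 * fs / N
      = 2 * 48000 / 128
      = 96000 / 128
      = 750.0 Hz

750.0 Hz


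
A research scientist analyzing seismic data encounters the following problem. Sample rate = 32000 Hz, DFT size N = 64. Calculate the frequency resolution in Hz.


DFT frequency resolution:
df = fs / N
   = 32000 / 64
   = 500.0 Hz

500.0 Hz


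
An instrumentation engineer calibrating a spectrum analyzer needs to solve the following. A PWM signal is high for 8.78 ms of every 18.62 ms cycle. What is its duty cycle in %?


Duty cycle as a percentage:
DC = (t_on / T) * 100
   = (8.78 / 18.62) * 100
   = 0.471536 * 100
   = 47.15 %

47.15 %


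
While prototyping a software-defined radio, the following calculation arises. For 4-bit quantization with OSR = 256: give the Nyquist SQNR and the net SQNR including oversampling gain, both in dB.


Step 1 — baseline SQNR at Nyquist:
SQNR_base = 6.02*N + 1.76
          = 6.02*4 + 1.76
          = 25.84 dB

Step 2 — oversampling processing gain:
G = 10*log10(OSR) = 10*log10(256) = 24.08 dB

Step 3 — total:
SQNR_total = 25.84 + 24.08 = 49.92 dB

Base SQNR = 25.84 dB; oversampled SQNR = 49.92 dB


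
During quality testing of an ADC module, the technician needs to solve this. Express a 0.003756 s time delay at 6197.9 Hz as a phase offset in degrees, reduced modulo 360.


Phase shift from frequency and time delay:
phi = 360 * f * t_delay
    = 360 * 6197.9 * 0.003756
    = 8380.55 degrees
    mod 360 = 100.55 degrees

100.55 degrees


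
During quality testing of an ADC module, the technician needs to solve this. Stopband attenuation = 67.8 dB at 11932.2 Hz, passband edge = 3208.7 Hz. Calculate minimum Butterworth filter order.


Butterworth filter order formula:
n = log10(10^(A/10) - 1) / (2 * log10(f_stop/f_pass))
10^(67.8/10) - 1 = 6025594.8607
f_stop/f_pass = 11932.2 / 3208.7 = 3.7187
n = 5.9433 -> ceil = 6

6


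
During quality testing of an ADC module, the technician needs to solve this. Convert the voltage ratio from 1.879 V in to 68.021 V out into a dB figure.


Voltage gain in dB:
G = 20 * log10(Vout / Vin)
  = 20 * log10(68.021 / 1.879)
  = 20 * log10(36.200639)
  = 20 * 1.558716
  = 31.17 dB

31.17 dB


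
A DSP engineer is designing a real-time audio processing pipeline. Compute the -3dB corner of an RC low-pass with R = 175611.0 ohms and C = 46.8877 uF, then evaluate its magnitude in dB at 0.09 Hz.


Step 1 — cutoff frequency:
fc = 1 / (2*pi*R*C)
C = 46.8877 uF = 4.68877e-05 F
fc = 1 / (2*pi*175611.0*4.68877e-05)
   = 0.019329 Hz

Step 2 — magnitude at f = 0.09 Hz:
|H(f)| = 1 / sqrt(1 + (f/fc)^2)
f/fc = 0.09 / 0.019329 = 4.656216
|H| = 1 / sqrt(1 + 21.680347) = 0.2099787
|H|_dB = 20*log10(0.2099787) = -13.56 dB

fc = 0.019329 Hz; |H(0.09 Hz)| = -13.56 dB


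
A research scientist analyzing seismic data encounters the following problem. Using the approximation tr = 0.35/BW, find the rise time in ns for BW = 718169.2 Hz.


Rise time from bandwidth relationship:
tr = 0.35 / BW
   = 0.35 / 718169.2
   = 4.873503347e-07 s
   = 487.3503 ns

487.3503 ns


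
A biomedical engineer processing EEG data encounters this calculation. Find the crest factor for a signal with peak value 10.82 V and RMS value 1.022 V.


Crest factor is the ratio of peak to RMS:
CF = V_peak / V_rms
   = 10.82 / 1.022
   = 10.5871

10.5871


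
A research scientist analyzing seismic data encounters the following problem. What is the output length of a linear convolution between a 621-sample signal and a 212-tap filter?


Linear convolution output length:
L = N + M - 1
  = 621 + 212 - 1
  = 832 samples

832


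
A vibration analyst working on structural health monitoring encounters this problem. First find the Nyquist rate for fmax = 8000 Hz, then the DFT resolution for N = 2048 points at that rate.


Step 1 — Nyquist sampling rate:
fs = 2 * fmax = 2 * 8000 = 16000 Hz

Step 2 — DFT bin spacing:
df = fs / N = 16000 / 2048 = 7.8125 Hz

7.8125 Hz


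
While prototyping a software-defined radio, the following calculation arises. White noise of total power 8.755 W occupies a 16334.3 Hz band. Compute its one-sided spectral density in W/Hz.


Power spectral density:
PSD = P / BW
    = 8.755 / 16334.3
    = 0.00053599 W/Hz

0.00053599 W/Hz


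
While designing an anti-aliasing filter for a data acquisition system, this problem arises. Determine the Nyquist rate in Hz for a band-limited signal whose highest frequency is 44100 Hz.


The Nyquist rate is twice the maximum frequency component.
fs_min = 2 * fmax
      = 2 * 44100
      = 88200 Hz

88200
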